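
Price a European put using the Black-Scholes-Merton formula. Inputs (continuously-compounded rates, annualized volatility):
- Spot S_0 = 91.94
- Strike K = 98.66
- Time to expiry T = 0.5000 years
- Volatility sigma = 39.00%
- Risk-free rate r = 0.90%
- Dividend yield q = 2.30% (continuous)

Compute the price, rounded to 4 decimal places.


d1 = (ln(S/K) + (r - q + 0.5*sigma^2) * T) / (sigma * sqrt(T)) = -0.14330119
d2 = d1 - sigma * sqrt(T) = -0.41907284
exp(-rT) = 0.99551011; exp(-qT) = 0.98856587
P = K * exp(-rT) * N(-d2) - S_0 * exp(-qT) * N(-d1)
N(-d1) = 0.55697384; N(-d2) = 0.66241855
P = 98.6600 * 0.99551011 * 0.66241855 - 91.9400 * 0.98856587 * 0.55697384 = 14.4381

Answer: Price = 14.4381


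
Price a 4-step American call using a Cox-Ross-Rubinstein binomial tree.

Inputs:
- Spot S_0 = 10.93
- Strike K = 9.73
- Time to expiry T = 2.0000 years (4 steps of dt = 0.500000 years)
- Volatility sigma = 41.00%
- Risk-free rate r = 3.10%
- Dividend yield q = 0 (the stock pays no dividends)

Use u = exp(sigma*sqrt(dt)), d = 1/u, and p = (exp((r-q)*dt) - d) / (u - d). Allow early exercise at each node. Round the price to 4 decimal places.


Answer: Price = V(0,0) = 3.3099

Derivation:
dt = T/N = 0.500000
u = exp(sigma*sqrt(dt)) = 1.336312; d = 1/u = 0.748328
p = (exp((r-q)*dt) - d) / (u - d) = 0.454592
Discount per step: exp(-r*dt) = 0.984620
Stock lattice S(k, i) with i counting down-moves:
  k=0: S(0,0) = 10.9300
  k=1: S(1,0) = 14.6059; S(1,1) = 8.1792
  k=2: S(2,0) = 19.5180; S(2,1) = 10.9300; S(2,2) = 6.1207
  k=3: S(3,0) = 26.0822; S(3,1) = 14.6059; S(3,2) = 8.1792; S(3,3) = 4.5803
  k=4: S(4,0) = 34.8539; S(4,1) = 19.5180; S(4,2) = 10.9300; S(4,3) = 6.1207; S(4,4) = 3.4276
Terminal payoffs V(N, i) = max(S_T - K, 0):
  V(4,0) = 25.123948; V(4,1) = 9.788034; V(4,2) = 1.200000; V(4,3) = 0.000000; V(4,4) = 0.000000
Backward induction: V(k, i) = exp(-r*dt) * [p * V(k+1, i) + (1-p) * V(k+1, i+1)]; then take max(V_cont, immediate exercise) for American.
  V(3,0) = exp(-r*dt) * [p*25.123948 + (1-p)*9.788034] = 16.501841; exercise = 16.352188; V(3,0) = max -> 16.501841
  V(3,1) = exp(-r*dt) * [p*9.788034 + (1-p)*1.200000] = 5.025545; exercise = 4.875893; V(3,1) = max -> 5.025545
  V(3,2) = exp(-r*dt) * [p*1.200000 + (1-p)*0.000000] = 0.537120; exercise = 0.000000; V(3,2) = max -> 0.537120
  V(3,3) = exp(-r*dt) * [p*0.000000 + (1-p)*0.000000] = 0.000000; exercise = 0.000000; V(3,3) = max -> 0.000000
  V(2,0) = exp(-r*dt) * [p*16.501841 + (1-p)*5.025545] = 10.085037; exercise = 9.788034; V(2,0) = max -> 10.085037
  V(2,1) = exp(-r*dt) * [p*5.025545 + (1-p)*0.537120] = 2.537877; exercise = 1.200000; V(2,1) = max -> 2.537877
  V(2,2) = exp(-r*dt) * [p*0.537120 + (1-p)*0.000000] = 0.240415; exercise = 0.000000; V(2,2) = max -> 0.240415
  V(1,0) = exp(-r*dt) * [p*10.085037 + (1-p)*2.537877] = 5.876950; exercise = 4.875893; V(1,0) = max -> 5.876950
  V(1,1) = exp(-r*dt) * [p*2.537877 + (1-p)*0.240415] = 1.265060; exercise = 0.000000; V(1,1) = max -> 1.265060
  V(0,0) = exp(-r*dt) * [p*5.876950 + (1-p)*1.265060] = 3.309884; exercise = 1.200000; V(0,0) = max -> 3.309884


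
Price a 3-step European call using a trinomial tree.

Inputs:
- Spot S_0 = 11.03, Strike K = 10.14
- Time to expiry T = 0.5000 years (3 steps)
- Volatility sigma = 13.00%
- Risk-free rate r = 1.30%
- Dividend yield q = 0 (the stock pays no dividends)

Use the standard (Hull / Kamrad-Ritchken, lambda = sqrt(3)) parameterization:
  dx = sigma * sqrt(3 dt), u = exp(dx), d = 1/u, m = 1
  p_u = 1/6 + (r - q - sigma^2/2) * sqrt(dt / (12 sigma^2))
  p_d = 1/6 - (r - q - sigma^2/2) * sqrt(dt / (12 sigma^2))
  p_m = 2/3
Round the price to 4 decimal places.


Answer: Price = V(0,0) = 1.0318

Derivation:
dt = T/N = 0.166667; dx = sigma*sqrt(3*dt) = 0.091924
u = exp(dx) = 1.096281; d = 1/u = 0.912175
p_u = 0.170791, p_m = 0.666667, p_d = 0.162542
Discount per step: exp(-r*dt) = 0.997836
Stock lattice S(k, j) with j the centered position index:
  k=0: S(0,+0) = 11.0300
  k=1: S(1,-1) = 10.0613; S(1,+0) = 11.0300; S(1,+1) = 12.0920
  k=2: S(2,-2) = 9.1776; S(2,-1) = 10.0613; S(2,+0) = 11.0300; S(2,+1) = 12.0920; S(2,+2) = 13.2562
  k=3: S(3,-3) = 8.3716; S(3,-2) = 9.1776; S(3,-1) = 10.0613; S(3,+0) = 11.0300; S(3,+1) = 12.0920; S(3,+2) = 13.2562; S(3,+3) = 14.5325
Terminal payoffs V(N, j) = max(S_T - K, 0):
  V(3,-3) = 0.000000; V(3,-2) = 0.000000; V(3,-1) = 0.000000; V(3,+0) = 0.890000; V(3,+1) = 1.951984; V(3,+2) = 3.116216; V(3,+3) = 4.392543
Backward induction: V(k, j) = exp(-r*dt) * [p_u * V(k+1, j+1) + p_m * V(k+1, j) + p_d * V(k+1, j-1)]
  V(2,-2) = exp(-r*dt) * [p_u*0.000000 + p_m*0.000000 + p_d*0.000000] = 0.000000
  V(2,-1) = exp(-r*dt) * [p_u*0.890000 + p_m*0.000000 + p_d*0.000000] = 0.151675
  V(2,+0) = exp(-r*dt) * [p_u*1.951984 + p_m*0.890000 + p_d*0.000000] = 0.924710
  V(2,+1) = exp(-r*dt) * [p_u*3.116216 + p_m*1.951984 + p_d*0.890000] = 1.973926
  V(2,+2) = exp(-r*dt) * [p_u*4.392543 + p_m*3.116216 + p_d*1.951984] = 3.138159
  V(1,-1) = exp(-r*dt) * [p_u*0.924710 + p_m*0.151675 + p_d*0.000000] = 0.258489
  V(1,+0) = exp(-r*dt) * [p_u*1.973926 + p_m*0.924710 + p_d*0.151675] = 0.976139
  V(1,+1) = exp(-r*dt) * [p_u*3.138159 + p_m*1.973926 + p_d*0.924710] = 1.997892
  V(0,+0) = exp(-r*dt) * [p_u*1.997892 + p_m*0.976139 + p_d*0.258489] = 1.031760


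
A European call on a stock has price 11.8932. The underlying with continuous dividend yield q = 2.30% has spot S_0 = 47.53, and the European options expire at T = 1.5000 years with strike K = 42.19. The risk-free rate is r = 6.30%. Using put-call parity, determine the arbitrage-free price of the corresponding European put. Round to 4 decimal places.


Put-call parity: C - P = S_0 * exp(-qT) - K * exp(-rT).
S_0 * exp(-qT) = 47.5300 * 0.96608834 = 45.91817879
K * exp(-rT) = 42.1900 * 0.90982773 = 38.38563212
P = C - S*exp(-qT) + K*exp(-rT)
P = 11.8932 - 45.91817879 + 38.38563212 = 4.3607

Answer: Put price = 4.3607


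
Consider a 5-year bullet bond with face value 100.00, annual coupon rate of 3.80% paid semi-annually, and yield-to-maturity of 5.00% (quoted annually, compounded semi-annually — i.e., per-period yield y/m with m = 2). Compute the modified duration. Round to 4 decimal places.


Answer: Modified duration = 4.4754

Derivation:
Coupon per period c = face * coupon_rate / m = 1.900000
Periods per year m = 2; per-period yield y/m = 0.025000
Number of cashflows N = 10
Cashflows (t years, CF_t, discount factor 1/(1+y/m)^(m*t), PV):
  t = 0.5000: CF_t = 1.900000, DF = 0.975610, PV = 1.853659
  t = 1.0000: CF_t = 1.900000, DF = 0.951814, PV = 1.808447
  t = 1.5000: CF_t = 1.900000, DF = 0.928599, PV = 1.764339
  t = 2.0000: CF_t = 1.900000, DF = 0.905951, PV = 1.721306
  t = 2.5000: CF_t = 1.900000, DF = 0.883854, PV = 1.679323
  t = 3.0000: CF_t = 1.900000, DF = 0.862297, PV = 1.638364
  t = 3.5000: CF_t = 1.900000, DF = 0.841265, PV = 1.598404
  t = 4.0000: CF_t = 1.900000, DF = 0.820747, PV = 1.559418
  t = 4.5000: CF_t = 1.900000, DF = 0.800728, PV = 1.521384
  t = 5.0000: CF_t = 101.900000, DF = 0.781198, PV = 79.604117
Price P = sum_t PV_t = 94.748762
First compute Macaulay numerator sum_t t * PV_t:
  t * PV_t at t = 0.5000: 0.926829
  t * PV_t at t = 1.0000: 1.808447
  t * PV_t at t = 1.5000: 2.646508
  t * PV_t at t = 2.0000: 3.442612
  t * PV_t at t = 2.5000: 4.198308
  t * PV_t at t = 3.0000: 4.915092
  t * PV_t at t = 3.5000: 5.594414
  t * PV_t at t = 4.0000: 6.237674
  t * PV_t at t = 4.5000: 6.846227
  t * PV_t at t = 5.0000: 398.020586
Macaulay duration D = 434.636698 / 94.748762 = 4.587255
Modified duration = D / (1 + y/m) = 4.587255 / (1 + 0.025000) = 4.475370


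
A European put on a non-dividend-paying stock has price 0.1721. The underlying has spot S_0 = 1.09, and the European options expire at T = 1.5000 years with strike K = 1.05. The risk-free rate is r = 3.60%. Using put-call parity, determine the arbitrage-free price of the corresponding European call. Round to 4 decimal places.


Put-call parity: C - P = S_0 * exp(-qT) - K * exp(-rT).
S_0 * exp(-qT) = 1.0900 * 1.00000000 = 1.09000000
K * exp(-rT) = 1.0500 * 0.94743211 = 0.99480371
C = P + S*exp(-qT) - K*exp(-rT)
C = 0.1721 + 1.09000000 - 0.99480371 = 0.2673

Answer: Call price = 0.2673


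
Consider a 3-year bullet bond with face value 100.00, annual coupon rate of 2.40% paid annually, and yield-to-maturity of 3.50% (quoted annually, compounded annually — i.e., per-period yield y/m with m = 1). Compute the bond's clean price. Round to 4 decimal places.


Coupon per period c = face * coupon_rate / m = 2.400000
Periods per year m = 1; per-period yield y/m = 0.035000
Number of cashflows N = 3
Cashflows (t years, CF_t, discount factor 1/(1+y/m)^(m*t), PV):
  t = 1.0000: CF_t = 2.400000, DF = 0.966184, PV = 2.318841
  t = 2.0000: CF_t = 2.400000, DF = 0.933511, PV = 2.240426
  t = 3.0000: CF_t = 102.400000, DF = 0.901943, PV = 92.358933
Price P = sum_t PV_t = 96.918199

Answer: Price = 96.9182


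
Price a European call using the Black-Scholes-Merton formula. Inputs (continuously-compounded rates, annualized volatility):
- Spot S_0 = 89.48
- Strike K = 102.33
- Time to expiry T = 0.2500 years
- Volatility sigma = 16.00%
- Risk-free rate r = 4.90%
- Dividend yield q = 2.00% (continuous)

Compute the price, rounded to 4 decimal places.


Answer: Price = 0.1819

Derivation:
d1 = (ln(S/K) + (r - q + 0.5*sigma^2) * T) / (sigma * sqrt(T)) = -1.54672186
d2 = d1 - sigma * sqrt(T) = -1.62672186
exp(-rT) = 0.98782473; exp(-qT) = 0.99501248
C = S_0 * exp(-qT) * N(d1) - K * exp(-rT) * N(d2)
N(d1) = 0.06096517; N(d2) = 0.05189809
C = 89.4800 * 0.99501248 * 0.06096517 - 102.3300 * 0.98782473 * 0.05189809 = 0.1819


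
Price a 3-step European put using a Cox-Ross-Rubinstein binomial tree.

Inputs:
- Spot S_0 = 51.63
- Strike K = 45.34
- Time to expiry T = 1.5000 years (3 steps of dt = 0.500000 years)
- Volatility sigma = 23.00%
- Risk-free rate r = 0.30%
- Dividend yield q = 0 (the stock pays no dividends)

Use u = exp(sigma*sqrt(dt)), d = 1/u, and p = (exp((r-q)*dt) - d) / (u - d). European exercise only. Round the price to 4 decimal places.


dt = T/N = 0.500000
u = exp(sigma*sqrt(dt)) = 1.176607; d = 1/u = 0.849902
p = (exp((r-q)*dt) - d) / (u - d) = 0.464025
Discount per step: exp(-r*dt) = 0.998501
Stock lattice S(k, i) with i counting down-moves:
  k=0: S(0,0) = 51.6300
  k=1: S(1,0) = 60.7482; S(1,1) = 43.8804
  k=2: S(2,0) = 71.4767; S(2,1) = 51.6300; S(2,2) = 37.2940
  k=3: S(3,0) = 84.1000; S(3,1) = 60.7482; S(3,2) = 43.8804; S(3,3) = 31.6963
Terminal payoffs V(N, i) = max(K - S_T, 0):
  V(3,0) = 0.000000; V(3,1) = 0.000000; V(3,2) = 1.459574; V(3,3) = 13.643723
Backward induction: V(k, i) = exp(-r*dt) * [p * V(k+1, i) + (1-p) * V(k+1, i+1)].
  V(2,0) = exp(-r*dt) * [p*0.000000 + (1-p)*0.000000] = 0.000000
  V(2,1) = exp(-r*dt) * [p*0.000000 + (1-p)*1.459574] = 0.781122
  V(2,2) = exp(-r*dt) * [p*1.459574 + (1-p)*13.643723] = 7.977992
  V(1,0) = exp(-r*dt) * [p*0.000000 + (1-p)*0.781122] = 0.418034
  V(1,1) = exp(-r*dt) * [p*0.781122 + (1-p)*7.977992] = 4.631508
  V(0,0) = exp(-r*dt) * [p*0.418034 + (1-p)*4.631508] = 2.672337

Answer: Price = V(0,0) = 2.6723


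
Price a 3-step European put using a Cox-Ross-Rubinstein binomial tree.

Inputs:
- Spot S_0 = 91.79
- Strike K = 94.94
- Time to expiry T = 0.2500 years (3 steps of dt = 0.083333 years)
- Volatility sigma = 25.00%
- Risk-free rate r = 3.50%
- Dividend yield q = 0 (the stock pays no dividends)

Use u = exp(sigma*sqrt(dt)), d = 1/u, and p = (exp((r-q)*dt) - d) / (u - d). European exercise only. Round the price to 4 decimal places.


Answer: Price = V(0,0) = 6.1016

Derivation:
dt = T/N = 0.083333
u = exp(sigma*sqrt(dt)) = 1.074837; d = 1/u = 0.930374
p = (exp((r-q)*dt) - d) / (u - d) = 0.502185
Discount per step: exp(-r*dt) = 0.997088
Stock lattice S(k, i) with i counting down-moves:
  k=0: S(0,0) = 91.7900
  k=1: S(1,0) = 98.6593; S(1,1) = 85.3990
  k=2: S(2,0) = 106.0426; S(2,1) = 91.7900; S(2,2) = 79.4530
  k=3: S(3,0) = 113.9785; S(3,1) = 98.6593; S(3,2) = 85.3990; S(3,3) = 73.9210
Terminal payoffs V(N, i) = max(K - S_T, 0):
  V(3,0) = 0.000000; V(3,1) = 0.000000; V(3,2) = 9.540984; V(3,3) = 21.018996
Backward induction: V(k, i) = exp(-r*dt) * [p * V(k+1, i) + (1-p) * V(k+1, i+1)].
  V(2,0) = exp(-r*dt) * [p*0.000000 + (1-p)*0.000000] = 0.000000
  V(2,1) = exp(-r*dt) * [p*0.000000 + (1-p)*9.540984] = 4.735814
  V(2,2) = exp(-r*dt) * [p*9.540984 + (1-p)*21.018996] = 15.210484
  V(1,0) = exp(-r*dt) * [p*0.000000 + (1-p)*4.735814] = 2.350694
  V(1,1) = exp(-r*dt) * [p*4.735814 + (1-p)*15.210484] = 9.921284
  V(0,0) = exp(-r*dt) * [p*2.350694 + (1-p)*9.921284] = 6.101626


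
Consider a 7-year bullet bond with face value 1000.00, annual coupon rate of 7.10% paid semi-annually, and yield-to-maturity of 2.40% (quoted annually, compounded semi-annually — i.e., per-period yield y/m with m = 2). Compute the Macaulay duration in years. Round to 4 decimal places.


Answer: Macaulay duration = 5.8297 years

Derivation:
Coupon per period c = face * coupon_rate / m = 35.500000
Periods per year m = 2; per-period yield y/m = 0.012000
Number of cashflows N = 14
Cashflows (t years, CF_t, discount factor 1/(1+y/m)^(m*t), PV):
  t = 0.5000: CF_t = 35.500000, DF = 0.988142, PV = 35.079051
  t = 1.0000: CF_t = 35.500000, DF = 0.976425, PV = 34.663094
  t = 1.5000: CF_t = 35.500000, DF = 0.964847, PV = 34.252069
  t = 2.0000: CF_t = 35.500000, DF = 0.953406, PV = 33.845918
  t = 2.5000: CF_t = 35.500000, DF = 0.942101, PV = 33.444583
  t = 3.0000: CF_t = 35.500000, DF = 0.930930, PV = 33.048007
  t = 3.5000: CF_t = 35.500000, DF = 0.919891, PV = 32.656134
  t = 4.0000: CF_t = 35.500000, DF = 0.908983, PV = 32.268907
  t = 4.5000: CF_t = 35.500000, DF = 0.898205, PV = 31.886272
  t = 5.0000: CF_t = 35.500000, DF = 0.887554, PV = 31.508173
  t = 5.5000: CF_t = 35.500000, DF = 0.877030, PV = 31.134559
  t = 6.0000: CF_t = 35.500000, DF = 0.866630, PV = 30.765374
  t = 6.5000: CF_t = 35.500000, DF = 0.856354, PV = 30.400567
  t = 7.0000: CF_t = 1035.500000, DF = 0.846200, PV = 876.239704
Price P = sum_t PV_t = 1301.192415
Macaulay numerator sum_t t * PV_t:
  t * PV_t at t = 0.5000: 17.539526
  t * PV_t at t = 1.0000: 34.663094
  t * PV_t at t = 1.5000: 51.378104
  t * PV_t at t = 2.0000: 67.691837
  t * PV_t at t = 2.5000: 83.611458
  t * PV_t at t = 3.0000: 99.144022
  t * PV_t at t = 3.5000: 114.296468
  t * PV_t at t = 4.0000: 129.075627
  t * PV_t at t = 4.5000: 143.488222
  t * PV_t at t = 5.0000: 157.540867
  t * PV_t at t = 5.5000: 171.240073
  t * PV_t at t = 6.0000: 184.592246
  t * PV_t at t = 6.5000: 197.603689
  t * PV_t at t = 7.0000: 6133.677931
Macaulay duration D = (sum_t t * PV_t) / P = 7585.543165 / 1301.192415 = 5.829686


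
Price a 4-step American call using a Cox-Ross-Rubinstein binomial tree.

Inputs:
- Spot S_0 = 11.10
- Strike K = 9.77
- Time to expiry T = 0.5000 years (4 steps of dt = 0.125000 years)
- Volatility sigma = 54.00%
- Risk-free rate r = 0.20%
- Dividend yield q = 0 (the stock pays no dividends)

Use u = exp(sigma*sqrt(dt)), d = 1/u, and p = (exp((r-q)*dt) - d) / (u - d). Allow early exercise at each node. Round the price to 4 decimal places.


dt = T/N = 0.125000
u = exp(sigma*sqrt(dt)) = 1.210361; d = 1/u = 0.826200
p = (exp((r-q)*dt) - d) / (u - d) = 0.453066
Discount per step: exp(-r*dt) = 0.999750
Stock lattice S(k, i) with i counting down-moves:
  k=0: S(0,0) = 11.1000
  k=1: S(1,0) = 13.4350; S(1,1) = 9.1708
  k=2: S(2,0) = 16.2612; S(2,1) = 11.1000; S(2,2) = 7.5769
  k=3: S(3,0) = 19.6819; S(3,1) = 13.4350; S(3,2) = 9.1708; S(3,3) = 6.2601
  k=4: S(4,0) = 23.8223; S(4,1) = 16.2612; S(4,2) = 11.1000; S(4,3) = 7.5769; S(4,4) = 5.1721
Terminal payoffs V(N, i) = max(S_T - K, 0):
  V(4,0) = 14.052260; V(4,1) = 6.491214; V(4,2) = 1.330000; V(4,3) = 0.000000; V(4,4) = 0.000000
Backward induction: V(k, i) = exp(-r*dt) * [p * V(k+1, i) + (1-p) * V(k+1, i+1)]; then take max(V_cont, immediate exercise) for American.
  V(3,0) = exp(-r*dt) * [p*14.052260 + (1-p)*6.491214] = 9.914385; exercise = 9.911943; V(3,0) = max -> 9.914385
  V(3,1) = exp(-r*dt) * [p*6.491214 + (1-p)*1.330000] = 3.667452; exercise = 3.665009; V(3,1) = max -> 3.667452
  V(3,2) = exp(-r*dt) * [p*1.330000 + (1-p)*0.000000] = 0.602427; exercise = 0.000000; V(3,2) = max -> 0.602427
  V(3,3) = exp(-r*dt) * [p*0.000000 + (1-p)*0.000000] = 0.000000; exercise = 0.000000; V(3,3) = max -> 0.000000
  V(2,0) = exp(-r*dt) * [p*9.914385 + (1-p)*3.667452] = 6.496098; exercise = 6.491214; V(2,0) = max -> 6.496098
  V(2,1) = exp(-r*dt) * [p*3.667452 + (1-p)*0.602427] = 1.990586; exercise = 1.330000; V(2,1) = max -> 1.990586
  V(2,2) = exp(-r*dt) * [p*0.602427 + (1-p)*0.000000] = 0.272871; exercise = 0.000000; V(2,2) = max -> 0.272871
  V(1,0) = exp(-r*dt) * [p*6.496098 + (1-p)*1.990586] = 4.030871; exercise = 3.665009; V(1,0) = max -> 4.030871
  V(1,1) = exp(-r*dt) * [p*1.990586 + (1-p)*0.272871] = 1.050846; exercise = 0.000000; V(1,1) = max -> 1.050846
  V(0,0) = exp(-r*dt) * [p*4.030871 + (1-p)*1.050846] = 2.400392; exercise = 1.330000; V(0,0) = max -> 2.400392

Answer: Price = V(0,0) = 2.4004


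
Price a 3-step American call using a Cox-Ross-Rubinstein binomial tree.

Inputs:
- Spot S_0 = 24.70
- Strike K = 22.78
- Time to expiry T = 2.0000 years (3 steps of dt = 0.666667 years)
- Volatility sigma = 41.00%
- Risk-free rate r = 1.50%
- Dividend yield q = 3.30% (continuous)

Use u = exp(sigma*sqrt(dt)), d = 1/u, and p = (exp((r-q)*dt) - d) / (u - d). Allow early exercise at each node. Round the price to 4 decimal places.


dt = T/N = 0.666667
u = exp(sigma*sqrt(dt)) = 1.397610; d = 1/u = 0.715507
p = (exp((r-q)*dt) - d) / (u - d) = 0.399594
Discount per step: exp(-r*dt) = 0.990050
Stock lattice S(k, i) with i counting down-moves:
  k=0: S(0,0) = 24.7000
  k=1: S(1,0) = 34.5210; S(1,1) = 17.6730
  k=2: S(2,0) = 48.2468; S(2,1) = 24.7000; S(2,2) = 12.6452
  k=3: S(3,0) = 67.4303; S(3,1) = 34.5210; S(3,2) = 17.6730; S(3,3) = 9.0477
Terminal payoffs V(N, i) = max(S_T - K, 0):
  V(3,0) = 44.650271; V(3,1) = 11.740966; V(3,2) = 0.000000; V(3,3) = 0.000000
Backward induction: V(k, i) = exp(-r*dt) * [p * V(k+1, i) + (1-p) * V(k+1, i+1)]; then take max(V_cont, immediate exercise) for American.
  V(2,0) = exp(-r*dt) * [p*44.650271 + (1-p)*11.740966] = 24.643670; exercise = 25.466845; V(2,0) = max -> 25.466845
  V(2,1) = exp(-r*dt) * [p*11.740966 + (1-p)*0.000000] = 4.644943; exercise = 1.920000; V(2,1) = max -> 4.644943
  V(2,2) = exp(-r*dt) * [p*0.000000 + (1-p)*0.000000] = 0.000000; exercise = 0.000000; V(2,2) = max -> 0.000000
  V(1,0) = exp(-r*dt) * [p*25.466845 + (1-p)*4.644943] = 12.836254; exercise = 11.740966; V(1,0) = max -> 12.836254
  V(1,1) = exp(-r*dt) * [p*4.644943 + (1-p)*0.000000] = 1.837625; exercise = 0.000000; V(1,1) = max -> 1.837625
  V(0,0) = exp(-r*dt) * [p*12.836254 + (1-p)*1.837625] = 6.170601; exercise = 1.920000; V(0,0) = max -> 6.170601

Answer: Price = V(0,0) = 6.1706


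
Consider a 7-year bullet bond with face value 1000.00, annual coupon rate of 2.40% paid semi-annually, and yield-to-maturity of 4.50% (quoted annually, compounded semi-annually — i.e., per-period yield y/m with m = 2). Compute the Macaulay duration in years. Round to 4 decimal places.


Coupon per period c = face * coupon_rate / m = 12.000000
Periods per year m = 2; per-period yield y/m = 0.022500
Number of cashflows N = 14
Cashflows (t years, CF_t, discount factor 1/(1+y/m)^(m*t), PV):
  t = 0.5000: CF_t = 12.000000, DF = 0.977995, PV = 11.735941
  t = 1.0000: CF_t = 12.000000, DF = 0.956474, PV = 11.477693
  t = 1.5000: CF_t = 12.000000, DF = 0.935427, PV = 11.225128
  t = 2.0000: CF_t = 12.000000, DF = 0.914843, PV = 10.978120
  t = 2.5000: CF_t = 12.000000, DF = 0.894712, PV = 10.736548
  t = 3.0000: CF_t = 12.000000, DF = 0.875024, PV = 10.500291
  t = 3.5000: CF_t = 12.000000, DF = 0.855769, PV = 10.269234
  t = 4.0000: CF_t = 12.000000, DF = 0.836938, PV = 10.043260
  t = 4.5000: CF_t = 12.000000, DF = 0.818522, PV = 9.822259
  t = 5.0000: CF_t = 12.000000, DF = 0.800510, PV = 9.606122
  t = 5.5000: CF_t = 12.000000, DF = 0.782895, PV = 9.394740
  t = 6.0000: CF_t = 12.000000, DF = 0.765667, PV = 9.188010
  t = 6.5000: CF_t = 12.000000, DF = 0.748819, PV = 8.985829
  t = 7.0000: CF_t = 1012.000000, DF = 0.732341, PV = 741.129464
Price P = sum_t PV_t = 875.092638
Macaulay numerator sum_t t * PV_t:
  t * PV_t at t = 0.5000: 5.867971
  t * PV_t at t = 1.0000: 11.477693
  t * PV_t at t = 1.5000: 16.837692
  t * PV_t at t = 2.0000: 21.956240
  t * PV_t at t = 2.5000: 26.841370
  t * PV_t at t = 3.0000: 31.500874
  t * PV_t at t = 3.5000: 35.942317
  t * PV_t at t = 4.0000: 40.173041
  t * PV_t at t = 4.5000: 44.200167
  t * PV_t at t = 5.0000: 48.030608
  t * PV_t at t = 5.5000: 51.671070
  t * PV_t at t = 6.0000: 55.128058
  t * PV_t at t = 6.5000: 58.407886
  t * PV_t at t = 7.0000: 5187.906245
Macaulay duration D = (sum_t t * PV_t) / P = 5635.941231 / 875.092638 = 6.440394

Answer: Macaulay duration = 6.4404 years


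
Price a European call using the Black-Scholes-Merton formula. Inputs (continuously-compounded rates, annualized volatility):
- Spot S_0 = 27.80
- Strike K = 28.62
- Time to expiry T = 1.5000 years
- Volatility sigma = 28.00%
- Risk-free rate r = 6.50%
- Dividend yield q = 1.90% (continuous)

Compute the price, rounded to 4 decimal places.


Answer: Price = 4.1594

Derivation:
d1 = (ln(S/K) + (r - q + 0.5*sigma^2) * T) / (sigma * sqrt(T)) = 0.28790325
d2 = d1 - sigma * sqrt(T) = -0.05502532
exp(-rT) = 0.90710234; exp(-qT) = 0.97190229
C = S_0 * exp(-qT) * N(d1) - K * exp(-rT) * N(d2)
N(d1) = 0.61328960; N(d2) = 0.47805915
C = 27.8000 * 0.97190229 * 0.61328960 - 28.6200 * 0.90710234 * 0.47805915 = 4.1594


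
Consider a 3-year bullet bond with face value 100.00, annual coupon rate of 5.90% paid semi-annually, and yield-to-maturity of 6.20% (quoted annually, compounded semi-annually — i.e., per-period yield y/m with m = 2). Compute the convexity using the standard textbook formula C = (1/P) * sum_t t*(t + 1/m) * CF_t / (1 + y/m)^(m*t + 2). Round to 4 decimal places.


Coupon per period c = face * coupon_rate / m = 2.950000
Periods per year m = 2; per-period yield y/m = 0.031000
Number of cashflows N = 6
Cashflows (t years, CF_t, discount factor 1/(1+y/m)^(m*t), PV):
  t = 0.5000: CF_t = 2.950000, DF = 0.969932, PV = 2.861300
  t = 1.0000: CF_t = 2.950000, DF = 0.940768, PV = 2.775266
  t = 1.5000: CF_t = 2.950000, DF = 0.912481, PV = 2.691820
  t = 2.0000: CF_t = 2.950000, DF = 0.885045, PV = 2.610883
  t = 2.5000: CF_t = 2.950000, DF = 0.858434, PV = 2.532379
  t = 3.0000: CF_t = 102.950000, DF = 0.832622, PV = 85.718460
Price P = sum_t PV_t = 99.190108
Convexity numerator sum_t t*(t + 1/m) * CF_t / (1+y/m)^(m*t + 2):
  t = 0.5000: term = 1.345910
  t = 1.0000: term = 3.916324
  t = 1.5000: term = 7.597137
  t = 2.0000: term = 12.281178
  t = 2.5000: term = 17.867863
  t = 3.0000: term = 846.732691
Convexity = (1/P) * sum = 889.741104 / 99.190108 = 8.970059

Answer: Convexity = 8.9701


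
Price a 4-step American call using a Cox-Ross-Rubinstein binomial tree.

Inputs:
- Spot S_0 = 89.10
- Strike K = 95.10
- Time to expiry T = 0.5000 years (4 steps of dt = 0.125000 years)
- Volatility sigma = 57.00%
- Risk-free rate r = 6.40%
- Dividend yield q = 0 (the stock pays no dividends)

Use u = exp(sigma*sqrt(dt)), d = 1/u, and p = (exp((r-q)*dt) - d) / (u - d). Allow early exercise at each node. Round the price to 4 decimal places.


Answer: Price = V(0,0) = 13.0507

Derivation:
dt = T/N = 0.125000
u = exp(sigma*sqrt(dt)) = 1.223267; d = 1/u = 0.817483
p = (exp((r-q)*dt) - d) / (u - d) = 0.469582
Discount per step: exp(-r*dt) = 0.992032
Stock lattice S(k, i) with i counting down-moves:
  k=0: S(0,0) = 89.1000
  k=1: S(1,0) = 108.9931; S(1,1) = 72.8377
  k=2: S(2,0) = 133.3277; S(2,1) = 89.1000; S(2,2) = 59.5436
  k=3: S(3,0) = 163.0955; S(3,1) = 108.9931; S(3,2) = 72.8377; S(3,3) = 48.6759
  k=4: S(4,0) = 199.5093; S(4,1) = 133.3277; S(4,2) = 89.1000; S(4,3) = 59.5436; S(4,4) = 39.7917
Terminal payoffs V(N, i) = max(S_T - K, 0):
  V(4,0) = 104.409343; V(4,1) = 38.227726; V(4,2) = 0.000000; V(4,3) = 0.000000; V(4,4) = 0.000000
Backward induction: V(k, i) = exp(-r*dt) * [p * V(k+1, i) + (1-p) * V(k+1, i+1)]; then take max(V_cont, immediate exercise) for American.
  V(3,0) = exp(-r*dt) * [p*104.409343 + (1-p)*38.227726] = 68.753218; exercise = 67.995453; V(3,0) = max -> 68.753218
  V(3,1) = exp(-r*dt) * [p*38.227726 + (1-p)*0.000000] = 17.808033; exercise = 13.893121; V(3,1) = max -> 17.808033
  V(3,2) = exp(-r*dt) * [p*0.000000 + (1-p)*0.000000] = 0.000000; exercise = 0.000000; V(3,2) = max -> 0.000000
  V(3,3) = exp(-r*dt) * [p*0.000000 + (1-p)*0.000000] = 0.000000; exercise = 0.000000; V(3,3) = max -> 0.000000
  V(2,0) = exp(-r*dt) * [p*68.753218 + (1-p)*17.808033] = 41.398480; exercise = 38.227726; V(2,0) = max -> 41.398480
  V(2,1) = exp(-r*dt) * [p*17.808033 + (1-p)*0.000000] = 8.295707; exercise = 0.000000; V(2,1) = max -> 8.295707
  V(2,2) = exp(-r*dt) * [p*0.000000 + (1-p)*0.000000] = 0.000000; exercise = 0.000000; V(2,2) = max -> 0.000000
  V(1,0) = exp(-r*dt) * [p*41.398480 + (1-p)*8.295707] = 23.650227; exercise = 13.893121; V(1,0) = max -> 23.650227
  V(1,1) = exp(-r*dt) * [p*8.295707 + (1-p)*0.000000] = 3.864479; exercise = 0.000000; V(1,1) = max -> 3.864479
  V(0,0) = exp(-r*dt) * [p*23.650227 + (1-p)*3.864479] = 13.050694; exercise = 0.000000; V(0,0) = max -> 13.050694


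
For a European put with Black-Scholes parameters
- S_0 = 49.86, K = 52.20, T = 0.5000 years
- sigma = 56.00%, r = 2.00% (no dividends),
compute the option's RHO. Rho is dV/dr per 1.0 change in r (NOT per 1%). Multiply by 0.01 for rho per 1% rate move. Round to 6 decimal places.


Answer: Rho = -15.854070

Derivation:
d1 = 0.1074210944; d2 = -0.2885587031
phi(d1) = 0.3966471522; exp(-qT) = 1.0000000000; exp(-rT) = 0.9900498337
N(-d2) = 0.6135404491
Rho = -K*T*exp(-rT)*N(-d2) = -52.2000 * 0.5000 * 0.9900498337 * 0.6135404491 = -15.854070


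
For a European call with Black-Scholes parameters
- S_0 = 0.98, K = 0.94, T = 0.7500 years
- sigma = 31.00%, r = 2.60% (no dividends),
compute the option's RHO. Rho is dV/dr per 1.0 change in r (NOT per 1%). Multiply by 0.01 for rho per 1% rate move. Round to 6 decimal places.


Answer: Rho = 0.371479

Derivation:
d1 = 0.3620924714; d2 = 0.0936245962
phi(d1) = 0.3736282305; exp(-qT) = 1.0000000000; exp(-rT) = 0.9806888952
N(d2) = 0.5372963147
Rho = K*T*exp(-rT)*N(d2) = 0.9400 * 0.7500 * 0.9806888952 * 0.5372963147 = 0.371479


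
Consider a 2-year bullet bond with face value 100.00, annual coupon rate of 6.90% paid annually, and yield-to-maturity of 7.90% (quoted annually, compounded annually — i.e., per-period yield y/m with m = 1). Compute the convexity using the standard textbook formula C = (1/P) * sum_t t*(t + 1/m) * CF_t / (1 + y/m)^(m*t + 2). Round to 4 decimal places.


Coupon per period c = face * coupon_rate / m = 6.900000
Periods per year m = 1; per-period yield y/m = 0.079000
Number of cashflows N = 2
Cashflows (t years, CF_t, discount factor 1/(1+y/m)^(m*t), PV):
  t = 1.0000: CF_t = 6.900000, DF = 0.926784, PV = 6.394810
  t = 2.0000: CF_t = 106.900000, DF = 0.858929, PV = 91.819477
Price P = sum_t PV_t = 98.214287
Convexity numerator sum_t t*(t + 1/m) * CF_t / (1+y/m)^(m*t + 2):
  t = 1.0000: term = 10.985372
  t = 2.0000: term = 473.198301
Convexity = (1/P) * sum = 484.183673 / 98.214287 = 4.929870

Answer: Convexity = 4.9299


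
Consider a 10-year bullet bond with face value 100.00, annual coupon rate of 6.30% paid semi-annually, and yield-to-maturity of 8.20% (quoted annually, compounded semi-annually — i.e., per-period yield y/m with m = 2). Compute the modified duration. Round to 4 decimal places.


Coupon per period c = face * coupon_rate / m = 3.150000
Periods per year m = 2; per-period yield y/m = 0.041000
Number of cashflows N = 20
Cashflows (t years, CF_t, discount factor 1/(1+y/m)^(m*t), PV):
  t = 0.5000: CF_t = 3.150000, DF = 0.960615, PV = 3.025937
  t = 1.0000: CF_t = 3.150000, DF = 0.922781, PV = 2.906759
  t = 1.5000: CF_t = 3.150000, DF = 0.886437, PV = 2.792276
  t = 2.0000: CF_t = 3.150000, DF = 0.851524, PV = 2.682302
  t = 2.5000: CF_t = 3.150000, DF = 0.817987, PV = 2.576659
  t = 3.0000: CF_t = 3.150000, DF = 0.785770, PV = 2.475177
  t = 3.5000: CF_t = 3.150000, DF = 0.754823, PV = 2.377691
  t = 4.0000: CF_t = 3.150000, DF = 0.725094, PV = 2.284045
  t = 4.5000: CF_t = 3.150000, DF = 0.696536, PV = 2.194088
  t = 5.0000: CF_t = 3.150000, DF = 0.669103, PV = 2.107673
  t = 5.5000: CF_t = 3.150000, DF = 0.642750, PV = 2.024662
  t = 6.0000: CF_t = 3.150000, DF = 0.617435, PV = 1.944920
  t = 6.5000: CF_t = 3.150000, DF = 0.593117, PV = 1.868319
  t = 7.0000: CF_t = 3.150000, DF = 0.569757, PV = 1.794735
  t = 7.5000: CF_t = 3.150000, DF = 0.547317, PV = 1.724049
  t = 8.0000: CF_t = 3.150000, DF = 0.525761, PV = 1.656147
  t = 8.5000: CF_t = 3.150000, DF = 0.505054, PV = 1.590919
  t = 9.0000: CF_t = 3.150000, DF = 0.485162, PV = 1.528261
  t = 9.5000: CF_t = 3.150000, DF = 0.466054, PV = 1.468070
  t = 10.0000: CF_t = 103.150000, DF = 0.447698, PV = 46.180076
Price P = sum_t PV_t = 87.202765
First compute Macaulay numerator sum_t t * PV_t:
  t * PV_t at t = 0.5000: 1.512968
  t * PV_t at t = 1.0000: 2.906759
  t * PV_t at t = 1.5000: 4.188414
  t * PV_t at t = 2.0000: 5.364604
  t * PV_t at t = 2.5000: 6.441647
  t * PV_t at t = 3.0000: 7.425530
  t * PV_t at t = 3.5000: 8.321919
  t * PV_t at t = 4.0000: 9.136181
  t * PV_t at t = 4.5000: 9.873395
  t * PV_t at t = 5.0000: 10.538366
  t * PV_t at t = 5.5000: 11.135641
  t * PV_t at t = 6.0000: 11.669522
  t * PV_t at t = 6.5000: 12.144075
  t * PV_t at t = 7.0000: 12.563145
  t * PV_t at t = 7.5000: 12.930368
  t * PV_t at t = 8.0000: 13.249176
  t * PV_t at t = 8.5000: 13.522814
  t * PV_t at t = 9.0000: 13.754346
  t * PV_t at t = 9.5000: 13.946663
  t * PV_t at t = 10.0000: 461.800759
Macaulay duration D = 642.426290 / 87.202765 = 7.367040
Modified duration = D / (1 + y/m) = 7.367040 / (1 + 0.041000) = 7.076888

Answer: Modified duration = 7.0769


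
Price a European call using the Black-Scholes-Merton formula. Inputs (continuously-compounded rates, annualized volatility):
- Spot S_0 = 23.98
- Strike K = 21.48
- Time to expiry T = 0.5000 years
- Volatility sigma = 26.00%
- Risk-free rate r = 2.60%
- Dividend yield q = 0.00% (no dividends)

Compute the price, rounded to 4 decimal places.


d1 = (ln(S/K) + (r - q + 0.5*sigma^2) * T) / (sigma * sqrt(T)) = 0.76148808
d2 = d1 - sigma * sqrt(T) = 0.57764032
exp(-rT) = 0.98708414; exp(-qT) = 1.00000000
C = S_0 * exp(-qT) * N(d1) - K * exp(-rT) * N(d2)
N(d1) = 0.77681720; N(d2) = 0.71824651
C = 23.9800 * 1.00000000 * 0.77681720 - 21.4800 * 0.98708414 * 0.71824651 = 3.3994

Answer: Price = 3.3994


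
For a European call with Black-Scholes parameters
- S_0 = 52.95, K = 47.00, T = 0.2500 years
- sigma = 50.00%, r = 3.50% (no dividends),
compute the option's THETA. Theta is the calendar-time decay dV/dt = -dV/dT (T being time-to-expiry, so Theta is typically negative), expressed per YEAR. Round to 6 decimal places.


Answer: Theta = -9.684442

Derivation:
d1 = 0.6368018813; d2 = 0.3868018813
phi(d1) = 0.3257266158; exp(-qT) = 1.0000000000; exp(-rT) = 0.9912881698
Theta = -S*exp(-qT)*phi(d1)*sigma/(2*sqrt(T)) - r*K*exp(-rT)*N(d2) + q*S*exp(-qT)*N(d1)
N(d1) = 0.7378730498; N(d2) = 0.6505485578; sqrt(T) = 0.5000000000
Term 1 = -52.9500 * 1.0000000000 * 0.3257266158 * 0.5000 / (2 * 0.5000000000) = -8.6236121533
Term 2 = -0.0350 * 47.0000 * 0.9912881698 * 0.6505485578 = -1.0608293918
Term 3 = 0 (no dividend yield, q = 0)
Theta = -8.6236121533 + (-1.0608293918) + (0.0000000000) = -9.684442


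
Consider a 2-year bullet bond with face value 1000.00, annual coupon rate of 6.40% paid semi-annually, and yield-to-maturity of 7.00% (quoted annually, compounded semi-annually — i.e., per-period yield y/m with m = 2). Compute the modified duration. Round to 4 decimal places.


Answer: Modified duration = 1.8438

Derivation:
Coupon per period c = face * coupon_rate / m = 32.000000
Periods per year m = 2; per-period yield y/m = 0.035000
Number of cashflows N = 4
Cashflows (t years, CF_t, discount factor 1/(1+y/m)^(m*t), PV):
  t = 0.5000: CF_t = 32.000000, DF = 0.966184, PV = 30.917874
  t = 1.0000: CF_t = 32.000000, DF = 0.933511, PV = 29.872342
  t = 1.5000: CF_t = 32.000000, DF = 0.901943, PV = 28.862167
  t = 2.0000: CF_t = 1032.000000, DF = 0.871442, PV = 899.328379
Price P = sum_t PV_t = 988.980762
First compute Macaulay numerator sum_t t * PV_t:
  t * PV_t at t = 0.5000: 15.458937
  t * PV_t at t = 1.0000: 29.872342
  t * PV_t at t = 1.5000: 43.293250
  t * PV_t at t = 2.0000: 1798.656758
Macaulay duration D = 1887.281287 / 988.980762 = 1.908309
Modified duration = D / (1 + y/m) = 1.908309 / (1 + 0.035000) = 1.843777


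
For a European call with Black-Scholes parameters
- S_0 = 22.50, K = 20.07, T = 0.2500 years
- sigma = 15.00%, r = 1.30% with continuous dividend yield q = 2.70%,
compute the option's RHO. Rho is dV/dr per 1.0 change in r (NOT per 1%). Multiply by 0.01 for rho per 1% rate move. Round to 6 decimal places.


d1 = 1.5146886187; d2 = 1.4396886187
phi(d1) = 0.1266814845; exp(-qT) = 0.9932727301; exp(-rT) = 0.9967552755
N(d2) = 0.9250222426
Rho = K*T*exp(-rT)*N(d2) = 20.0700 * 0.2500 * 0.9967552755 * 0.9250222426 = 4.626239

Answer: Rho = 4.626239


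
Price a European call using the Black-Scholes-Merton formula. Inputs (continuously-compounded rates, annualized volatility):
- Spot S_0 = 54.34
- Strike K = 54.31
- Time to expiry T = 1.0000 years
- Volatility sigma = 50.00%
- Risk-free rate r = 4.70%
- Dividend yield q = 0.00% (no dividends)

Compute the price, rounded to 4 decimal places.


Answer: Price = 11.7864

Derivation:
d1 = (ln(S/K) + (r - q + 0.5*sigma^2) * T) / (sigma * sqrt(T)) = 0.34510446
d2 = d1 - sigma * sqrt(T) = -0.15489554
exp(-rT) = 0.95408740; exp(-qT) = 1.00000000
C = S_0 * exp(-qT) * N(d1) - K * exp(-rT) * N(d2)
N(d1) = 0.63499208; N(d2) = 0.43845184
C = 54.3400 * 1.00000000 * 0.63499208 - 54.3100 * 0.95408740 * 0.43845184 = 11.7864


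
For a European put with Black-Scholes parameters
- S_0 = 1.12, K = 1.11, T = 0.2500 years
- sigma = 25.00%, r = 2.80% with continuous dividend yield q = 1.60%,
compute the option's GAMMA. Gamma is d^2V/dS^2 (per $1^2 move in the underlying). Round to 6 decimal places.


d1 = 0.1582493599; d2 = 0.0332493599
phi(d1) = 0.3939780968; exp(-qT) = 0.9960079893; exp(-rT) = 0.9930244429
Gamma = exp(-qT) * phi(d1) / (S * sigma * sqrt(T)) = 0.9960079893 * 0.3939780968 / (1.1200 * 0.2500 * 0.5000000000) = 2.802895

Answer: Gamma = 2.802895


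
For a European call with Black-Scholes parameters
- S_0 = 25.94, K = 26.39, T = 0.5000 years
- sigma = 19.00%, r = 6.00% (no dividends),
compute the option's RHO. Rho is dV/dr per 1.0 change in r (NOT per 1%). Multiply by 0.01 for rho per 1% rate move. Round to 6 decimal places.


Answer: Rho = 6.546073

Derivation:
d1 = 0.1624561334; d2 = 0.0281058449
phi(d1) = 0.3937124215; exp(-qT) = 1.0000000000; exp(-rT) = 0.9704455335
N(d2) = 0.5112111338
Rho = K*T*exp(-rT)*N(d2) = 26.3900 * 0.5000 * 0.9704455335 * 0.5112111338 = 6.546073


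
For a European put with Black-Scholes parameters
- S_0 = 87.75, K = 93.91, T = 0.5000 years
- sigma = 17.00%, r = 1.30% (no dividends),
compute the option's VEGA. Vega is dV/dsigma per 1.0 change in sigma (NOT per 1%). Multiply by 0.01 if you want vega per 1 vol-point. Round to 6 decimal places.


Answer: Vega = 22.367994

Derivation:
d1 = -0.4502191674; d2 = -0.5704273202
phi(d1) = 0.3604913985; exp(-qT) = 1.0000000000; exp(-rT) = 0.9935210793
Vega = S * exp(-qT) * phi(d1) * sqrt(T) = 87.7500 * 1.0000000000 * 0.3604913985 * 0.7071067812 = 22.367994


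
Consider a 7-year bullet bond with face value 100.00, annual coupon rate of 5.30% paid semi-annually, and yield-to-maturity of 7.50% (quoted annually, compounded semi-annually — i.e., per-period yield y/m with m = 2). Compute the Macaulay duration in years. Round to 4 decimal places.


Coupon per period c = face * coupon_rate / m = 2.650000
Periods per year m = 2; per-period yield y/m = 0.037500
Number of cashflows N = 14
Cashflows (t years, CF_t, discount factor 1/(1+y/m)^(m*t), PV):
  t = 0.5000: CF_t = 2.650000, DF = 0.963855, PV = 2.554217
  t = 1.0000: CF_t = 2.650000, DF = 0.929017, PV = 2.461896
  t = 1.5000: CF_t = 2.650000, DF = 0.895438, PV = 2.372912
  t = 2.0000: CF_t = 2.650000, DF = 0.863073, PV = 2.287144
  t = 2.5000: CF_t = 2.650000, DF = 0.831878, PV = 2.204476
  t = 3.0000: CF_t = 2.650000, DF = 0.801810, PV = 2.124796
  t = 3.5000: CF_t = 2.650000, DF = 0.772829, PV = 2.047996
  t = 4.0000: CF_t = 2.650000, DF = 0.744895, PV = 1.973972
  t = 4.5000: CF_t = 2.650000, DF = 0.717971, PV = 1.902624
  t = 5.0000: CF_t = 2.650000, DF = 0.692020, PV = 1.833854
  t = 5.5000: CF_t = 2.650000, DF = 0.667008, PV = 1.767570
  t = 6.0000: CF_t = 2.650000, DF = 0.642899, PV = 1.703682
  t = 6.5000: CF_t = 2.650000, DF = 0.619662, PV = 1.642103
  t = 7.0000: CF_t = 102.650000, DF = 0.597264, PV = 61.309176
Price P = sum_t PV_t = 88.186418
Macaulay numerator sum_t t * PV_t:
  t * PV_t at t = 0.5000: 1.277108
  t * PV_t at t = 1.0000: 2.461896
  t * PV_t at t = 1.5000: 3.559367
  t * PV_t at t = 2.0000: 4.574287
  t * PV_t at t = 2.5000: 5.511190
  t * PV_t at t = 3.0000: 6.374388
  t * PV_t at t = 3.5000: 7.167987
  t * PV_t at t = 4.0000: 7.895889
  t * PV_t at t = 4.5000: 8.561807
  t * PV_t at t = 5.0000: 9.169271
  t * PV_t at t = 5.5000: 9.721637
  t * PV_t at t = 6.0000: 10.222094
  t * PV_t at t = 6.5000: 10.673672
  t * PV_t at t = 7.0000: 429.164231
Macaulay duration D = (sum_t t * PV_t) / P = 516.334825 / 88.186418 = 5.855038

Answer: Macaulay duration = 5.8550 years


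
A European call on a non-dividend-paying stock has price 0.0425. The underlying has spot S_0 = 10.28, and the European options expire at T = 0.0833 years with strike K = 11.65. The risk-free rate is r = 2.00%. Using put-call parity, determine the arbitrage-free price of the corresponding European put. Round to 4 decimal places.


Put-call parity: C - P = S_0 * exp(-qT) - K * exp(-rT).
S_0 * exp(-qT) = 10.2800 * 1.00000000 = 10.28000000
K * exp(-rT) = 11.6500 * 0.99833539 = 11.63060726
P = C - S*exp(-qT) + K*exp(-rT)
P = 0.0425 - 10.28000000 + 11.63060726 = 1.3931

Answer: Put price = 1.3931


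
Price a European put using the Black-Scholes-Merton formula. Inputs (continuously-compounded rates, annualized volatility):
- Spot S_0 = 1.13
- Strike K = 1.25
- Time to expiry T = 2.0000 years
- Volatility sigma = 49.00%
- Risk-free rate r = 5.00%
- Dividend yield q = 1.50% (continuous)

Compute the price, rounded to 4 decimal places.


d1 = (ln(S/K) + (r - q + 0.5*sigma^2) * T) / (sigma * sqrt(T)) = 0.30185390
d2 = d1 - sigma * sqrt(T) = -0.39111074
exp(-rT) = 0.90483742; exp(-qT) = 0.97044553
P = K * exp(-rT) * N(-d2) - S_0 * exp(-qT) * N(-d1)
N(-d1) = 0.38138172; N(-d2) = 0.65214231
P = 1.2500 * 0.90483742 * 0.65214231 - 1.1300 * 0.97044553 * 0.38138172 = 0.3194

Answer: Price = 0.3194


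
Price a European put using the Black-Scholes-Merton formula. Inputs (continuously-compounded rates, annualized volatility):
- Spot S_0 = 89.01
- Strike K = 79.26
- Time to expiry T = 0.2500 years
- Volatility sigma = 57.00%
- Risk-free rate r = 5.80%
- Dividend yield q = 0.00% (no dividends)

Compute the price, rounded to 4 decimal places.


Answer: Price = 4.9912

Derivation:
d1 = (ln(S/K) + (r - q + 0.5*sigma^2) * T) / (sigma * sqrt(T)) = 0.60044784
d2 = d1 - sigma * sqrt(T) = 0.31544784
exp(-rT) = 0.98560462; exp(-qT) = 1.00000000
P = K * exp(-rT) * N(-d2) - S_0 * exp(-qT) * N(-d1)
N(-d1) = 0.27410391; N(-d2) = 0.37621082
P = 79.2600 * 0.98560462 * 0.37621082 - 89.0100 * 1.00000000 * 0.27410391 = 4.9912


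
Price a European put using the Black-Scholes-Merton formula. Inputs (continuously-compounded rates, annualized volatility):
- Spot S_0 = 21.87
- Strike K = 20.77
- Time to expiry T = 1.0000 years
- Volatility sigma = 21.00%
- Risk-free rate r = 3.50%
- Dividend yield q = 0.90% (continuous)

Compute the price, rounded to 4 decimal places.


Answer: Price = 1.0529

Derivation:
d1 = (ln(S/K) + (r - q + 0.5*sigma^2) * T) / (sigma * sqrt(T)) = 0.47455332
d2 = d1 - sigma * sqrt(T) = 0.26455332
exp(-rT) = 0.96560542; exp(-qT) = 0.99104038
P = K * exp(-rT) * N(-d2) - S_0 * exp(-qT) * N(-d1)
N(-d1) = 0.31755269; N(-d2) = 0.39567679
P = 20.7700 * 0.96560542 * 0.39567679 - 21.8700 * 0.99104038 * 0.31755269 = 1.0529
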